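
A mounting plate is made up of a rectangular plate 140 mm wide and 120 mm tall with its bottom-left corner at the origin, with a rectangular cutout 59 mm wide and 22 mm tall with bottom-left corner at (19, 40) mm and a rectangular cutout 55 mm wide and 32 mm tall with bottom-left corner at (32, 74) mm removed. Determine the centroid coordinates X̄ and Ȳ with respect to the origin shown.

plate: A = 140 × 120 = 16800.00, centroid at (70.00, 60.00).
hole 1: A = −(59 × 22) = -1298.00, centroid at (48.50, 51.00).
hole 2: A = −(55 × 32) = -1760.00, centroid at (59.50, 90.00).
ΣA = 13742.00 mm²
ΣAX̄ = (16800.00)(70.00) + (-1298.00)(48.50) + (-1760.00)(59.50) = 1008327.00 mm³
ΣAȲ = (16800.00)(60.00) + (-1298.00)(51.00) + (-1760.00)(90.00) = 783402.00 mm³
X̄ = 1008327.00 / 13742.00 = 73.38 mm
Ȳ = 783402.00 / 13742.00 = 57.01 mm

X̄ = 73.38 mm, Ȳ = 57.01 mm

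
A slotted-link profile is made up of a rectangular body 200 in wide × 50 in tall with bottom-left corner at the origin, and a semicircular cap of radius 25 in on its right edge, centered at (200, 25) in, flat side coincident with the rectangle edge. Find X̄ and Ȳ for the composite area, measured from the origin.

rectangular body: A = 200 × 50 = 10000.00, centroid at (100.00, 25.00).
semicircular end: A = ½π·25² = 981.75, centroid at (210.61, 25.00).
ΣA = 10981.75 in²
ΣAX̄ = (10000.00)(100.00) + (981.75)(210.61) = 1206766.21 in³
ΣAȲ = (10000.00)(25.00) + (981.75)(25.00) = 274543.69 in³
X̄ = 1206766.21 / 10981.75 = 109.89 in
Ȳ = 274543.69 / 10981.75 = 25.00 in

X̄ = 109.89 in, Ȳ = 25.00 in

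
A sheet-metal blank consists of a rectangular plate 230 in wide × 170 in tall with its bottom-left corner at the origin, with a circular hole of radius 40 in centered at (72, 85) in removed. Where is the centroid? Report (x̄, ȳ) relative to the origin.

plate: A = 230 × 170 = 39100.00, centroid at (115.00, 85.00).
hole: A = −π·40² = -5026.55, centroid at (72.00, 85.00).
ΣA = 34073.45 in², ΣAx̄ = 4134588.53 in³, ΣAȳ = 2896243.40 in³.
x̄ = 4134588.53/34073.45 = 121.34 in; ȳ = 2896243.40/34073.45 = 85.00 in.

x̄ = 121.34 in, ȳ = 85.00 in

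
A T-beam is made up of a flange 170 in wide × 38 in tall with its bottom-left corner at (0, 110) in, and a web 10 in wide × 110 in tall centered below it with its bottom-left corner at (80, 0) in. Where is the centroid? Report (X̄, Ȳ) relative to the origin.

X̄ = 85.00 in, Ȳ = 118.23 in

web: A = 10 × 110 = 1100.00, centroid at (85.00, 55.00).
flange: A = 170 × 38 = 6460.00, centroid at (85.00, 129.00).
ΣA = 7560.00 in²
ΣAX̄ = (1100.00)(85.00) + (6460.00)(85.00) = 642600.00 in³
ΣAȲ = (1100.00)(55.00) + (6460.00)(129.00) = 893840.00 in³
X̄ = 642600.00 / 7560.00 = 85.00 in
Ȳ = 893840.00 / 7560.00 = 118.23 in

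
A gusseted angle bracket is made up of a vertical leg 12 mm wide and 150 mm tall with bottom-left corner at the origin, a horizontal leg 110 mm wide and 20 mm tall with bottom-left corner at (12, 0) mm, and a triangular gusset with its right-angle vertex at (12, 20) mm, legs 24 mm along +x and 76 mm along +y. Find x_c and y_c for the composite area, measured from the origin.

x_c = 35.92 mm, y_c = 40.38 mm

vertical leg: A = 12 × 150 = 1800.00, centroid at (6.00, 75.00).
horizontal leg: A = 110 × 20 = 2200.00, centroid at (67.00, 10.00).
gusset: A = ½·24·76 = 912.00, centroid at (20.00, 45.33).
ΣA = 4912.00 mm², ΣAx_c = 176440.00 mm³, ΣAy_c = 198344.00 mm³.
x_c = 176440.00/4912.00 = 35.92 mm; y_c = 198344.00/4912.00 = 40.38 mm.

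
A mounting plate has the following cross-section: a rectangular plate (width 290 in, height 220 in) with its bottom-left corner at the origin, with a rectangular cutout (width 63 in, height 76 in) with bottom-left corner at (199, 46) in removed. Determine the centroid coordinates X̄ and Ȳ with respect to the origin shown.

Part | A | x̄ᵢ | ȳᵢ | A·x̄ᵢ | A·ȳᵢ
plate | 63800.00 | 145.00 | 110.00 | 9251000.00 | 7018000.00
hole | -4788.00 | 230.50 | 84.00 | -1103634.00 | -402192.00
Σ | 59012.00 |  |  | 8147366.00 | 6615808.00
X̄ = 8147366.00 / 59012.00 = 138.06 in
Ȳ = 6615808.00 / 59012.00 = 112.11 in

X̄ = 138.06 in, Ȳ = 112.11 in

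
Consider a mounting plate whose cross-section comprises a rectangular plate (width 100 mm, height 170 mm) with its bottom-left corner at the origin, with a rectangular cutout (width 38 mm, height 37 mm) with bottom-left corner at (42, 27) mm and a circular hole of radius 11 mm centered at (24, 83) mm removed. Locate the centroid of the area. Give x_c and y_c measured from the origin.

plate: A = 100 × 170 = 17000.00, centroid at (50.00, 85.00).
hole 1: A = −(38 × 37) = -1406.00, centroid at (61.00, 45.50).
hole 2: A = −π·11² = -380.13, centroid at (24.00, 83.00).
ΣA = 15213.87 mm²
ΣAx_c = (17000.00)(50.00) + (-1406.00)(61.00) + (-380.13)(24.00) = 755110.81 mm³
ΣAy_c = (17000.00)(85.00) + (-1406.00)(45.50) + (-380.13)(83.00) = 1349475.98 mm³
x_c = 755110.81 / 15213.87 = 49.63 mm
y_c = 1349475.98 / 15213.87 = 88.70 mm

x_c = 49.63 mm, y_c = 88.70 mm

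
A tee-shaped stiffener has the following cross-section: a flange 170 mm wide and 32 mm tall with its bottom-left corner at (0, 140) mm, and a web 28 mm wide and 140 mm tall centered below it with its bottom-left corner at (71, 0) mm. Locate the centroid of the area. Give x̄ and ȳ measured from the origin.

x̄ = 85.00 mm, ȳ = 119.98 mm

Part | A | x̄ᵢ | ȳᵢ | A·x̄ᵢ | A·ȳᵢ
web | 3920.00 | 85.00 | 70.00 | 333200.00 | 274400.00
flange | 5440.00 | 85.00 | 156.00 | 462400.00 | 848640.00
Σ | 9360.00 |  |  | 795600.00 | 1123040.00
x̄ = 795600.00 / 9360.00 = 85.00 mm
ȳ = 1123040.00 / 9360.00 = 119.98 mm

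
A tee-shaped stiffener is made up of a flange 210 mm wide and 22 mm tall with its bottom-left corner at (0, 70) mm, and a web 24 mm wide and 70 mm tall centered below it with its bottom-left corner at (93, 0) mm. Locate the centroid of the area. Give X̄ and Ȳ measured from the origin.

X̄ = 105.00 mm, Ȳ = 68.73 mm

Part | A | x̄ᵢ | ȳᵢ | A·x̄ᵢ | A·ȳᵢ
web | 1680.00 | 105.00 | 35.00 | 176400.00 | 58800.00
flange | 4620.00 | 105.00 | 81.00 | 485100.00 | 374220.00
Σ | 6300.00 |  |  | 661500.00 | 433020.00
X̄ = 661500.00 / 6300.00 = 105.00 mm
Ȳ = 433020.00 / 6300.00 = 68.73 mm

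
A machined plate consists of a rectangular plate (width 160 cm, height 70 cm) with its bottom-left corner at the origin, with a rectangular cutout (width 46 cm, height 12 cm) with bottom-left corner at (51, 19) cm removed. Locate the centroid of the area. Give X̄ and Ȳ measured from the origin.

Part | A | x̄ᵢ | ȳᵢ | A·x̄ᵢ | A·ȳᵢ
plate | 11200.00 | 80.00 | 35.00 | 896000.00 | 392000.00
hole | -552.00 | 74.00 | 25.00 | -40848.00 | -13800.00
Σ | 10648.00 |  |  | 855152.00 | 378200.00
X̄ = 855152.00 / 10648.00 = 80.31 cm
Ȳ = 378200.00 / 10648.00 = 35.52 cm

X̄ = 80.31 cm, Ȳ = 35.52 cm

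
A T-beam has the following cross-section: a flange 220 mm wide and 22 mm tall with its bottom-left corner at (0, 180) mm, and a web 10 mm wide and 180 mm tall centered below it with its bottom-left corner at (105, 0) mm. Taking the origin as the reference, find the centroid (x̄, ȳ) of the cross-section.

x̄ = 110.00 mm, ȳ = 163.62 mm

Part | A | x̄ᵢ | ȳᵢ | A·x̄ᵢ | A·ȳᵢ
web | 1800.00 | 110.00 | 90.00 | 198000.00 | 162000.00
flange | 4840.00 | 110.00 | 191.00 | 532400.00 | 924440.00
Σ | 6640.00 |  |  | 730400.00 | 1086440.00
x̄ = 730400.00 / 6640.00 = 110.00 mm
ȳ = 1086440.00 / 6640.00 = 163.62 mm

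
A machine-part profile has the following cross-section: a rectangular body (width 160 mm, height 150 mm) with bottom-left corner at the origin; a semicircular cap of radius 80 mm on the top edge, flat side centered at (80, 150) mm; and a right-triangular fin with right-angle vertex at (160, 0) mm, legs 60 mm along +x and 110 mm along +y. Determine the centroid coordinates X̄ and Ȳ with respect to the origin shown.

X̄ = 88.83 mm, Ȳ = 100.94 mm

rectangular body: A = 160 × 150 = 24000.00, centroid at (80.00, 75.00).
semicircular top: A = ½π·80² = 10053.10, centroid at (80.00, 183.95).
triangular fin: A = ½·60·110 = 3300.00, centroid at (180.00, 36.67).
ΣA = 37353.10 mm²
ΣAX̄ = (24000.00)(80.00) + (10053.10)(80.00) + (3300.00)(180.00) = 3318247.72 mm³
ΣAȲ = (24000.00)(75.00) + (10053.10)(183.95) + (3300.00)(36.67) = 3770297.81 mm³
X̄ = 3318247.72 / 37353.10 = 88.83 mm
Ȳ = 3770297.81 / 37353.10 = 100.94 mm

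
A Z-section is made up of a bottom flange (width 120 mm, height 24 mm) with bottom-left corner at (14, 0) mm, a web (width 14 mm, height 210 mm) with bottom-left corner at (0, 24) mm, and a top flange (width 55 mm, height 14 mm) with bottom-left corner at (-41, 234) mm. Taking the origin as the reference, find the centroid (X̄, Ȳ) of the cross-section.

X̄ = 33.89 mm, Ȳ = 90.95 mm

Part | A | x̄ᵢ | ȳᵢ | A·x̄ᵢ | A·ȳᵢ
bottom flange | 2880.00 | 74.00 | 12.00 | 213120.00 | 34560.00
web | 2940.00 | 7.00 | 129.00 | 20580.00 | 379260.00
top flange | 770.00 | -13.50 | 241.00 | -10395.00 | 185570.00
Σ | 6590.00 |  |  | 223305.00 | 599390.00
X̄ = 223305.00 / 6590.00 = 33.89 mm
Ȳ = 599390.00 / 6590.00 = 90.95 mm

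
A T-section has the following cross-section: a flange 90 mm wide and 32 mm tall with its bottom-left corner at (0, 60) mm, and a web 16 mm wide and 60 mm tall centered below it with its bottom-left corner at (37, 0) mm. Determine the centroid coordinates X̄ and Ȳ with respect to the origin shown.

Part | A | x̄ᵢ | ȳᵢ | A·x̄ᵢ | A·ȳᵢ
web | 960.00 | 45.00 | 30.00 | 43200.00 | 28800.00
flange | 2880.00 | 45.00 | 76.00 | 129600.00 | 218880.00
Σ | 3840.00 |  |  | 172800.00 | 247680.00
X̄ = 172800.00 / 3840.00 = 45.00 mm
Ȳ = 247680.00 / 3840.00 = 64.50 mm

X̄ = 45.00 mm, Ȳ = 64.50 mm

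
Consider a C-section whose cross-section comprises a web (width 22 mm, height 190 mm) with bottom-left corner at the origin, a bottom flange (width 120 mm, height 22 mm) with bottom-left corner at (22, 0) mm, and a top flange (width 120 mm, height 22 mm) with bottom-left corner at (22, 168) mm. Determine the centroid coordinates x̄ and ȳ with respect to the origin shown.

x̄ = 50.63 mm, ȳ = 95.00 mm

web: A = 22 × 190 = 4180.00, centroid at (11.00, 95.00).
bottom flange: A = 120 × 22 = 2640.00, centroid at (82.00, 11.00).
top flange: A = 120 × 22 = 2640.00, centroid at (82.00, 179.00).
ΣA = 9460.00 mm², ΣAx̄ = 478940.00 mm³, ΣAȳ = 898700.00 mm³.
x̄ = 478940.00/9460.00 = 50.63 mm; ȳ = 898700.00/9460.00 = 95.00 mm.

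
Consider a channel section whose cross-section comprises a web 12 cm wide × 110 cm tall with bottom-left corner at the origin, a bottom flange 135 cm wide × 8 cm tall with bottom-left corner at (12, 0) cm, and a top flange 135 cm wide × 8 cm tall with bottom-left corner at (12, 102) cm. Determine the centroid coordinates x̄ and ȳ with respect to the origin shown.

Part | A | x̄ᵢ | ȳᵢ | A·x̄ᵢ | A·ȳᵢ
web | 1320.00 | 6.00 | 55.00 | 7920.00 | 72600.00
bottom flange | 1080.00 | 79.50 | 4.00 | 85860.00 | 4320.00
top flange | 1080.00 | 79.50 | 106.00 | 85860.00 | 114480.00
Σ | 3480.00 |  |  | 179640.00 | 191400.00
x̄ = 179640.00 / 3480.00 = 51.62 cm
ȳ = 191400.00 / 3480.00 = 55.00 cm

x̄ = 51.62 cm, ȳ = 55.00 cm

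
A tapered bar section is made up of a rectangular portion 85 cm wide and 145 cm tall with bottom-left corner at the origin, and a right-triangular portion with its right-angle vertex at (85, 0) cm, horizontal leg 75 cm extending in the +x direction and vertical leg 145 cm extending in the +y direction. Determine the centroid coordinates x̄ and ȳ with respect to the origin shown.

x̄ = 63.16 cm, ȳ = 65.10 cm

rectangular portion: A = 85 × 145 = 12325.00, centroid at (42.50, 72.50).
triangular portion: A = ½·75·145 = 5437.50, centroid at (110.00, 48.33).
ΣA = 17762.50 cm², ΣAx̄ = 1121937.50 cm³, ΣAȳ = 1156375.00 cm³.
x̄ = 1121937.50/17762.50 = 63.16 cm; ȳ = 1156375.00/17762.50 = 65.10 cm.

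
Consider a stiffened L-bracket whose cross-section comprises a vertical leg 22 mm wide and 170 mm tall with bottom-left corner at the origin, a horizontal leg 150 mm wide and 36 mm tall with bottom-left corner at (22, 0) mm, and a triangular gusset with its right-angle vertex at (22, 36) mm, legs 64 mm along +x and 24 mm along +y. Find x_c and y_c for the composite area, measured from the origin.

vertical leg: A = 22 × 170 = 3740.00, centroid at (11.00, 85.00).
horizontal leg: A = 150 × 36 = 5400.00, centroid at (97.00, 18.00).
gusset: A = ½·64·24 = 768.00, centroid at (43.33, 44.00).
ΣA = 9908.00 mm², ΣAx_c = 598220.00 mm³, ΣAy_c = 448892.00 mm³.
x_c = 598220.00/9908.00 = 60.38 mm; y_c = 448892.00/9908.00 = 45.31 mm.

x_c = 60.38 mm, y_c = 45.31 mm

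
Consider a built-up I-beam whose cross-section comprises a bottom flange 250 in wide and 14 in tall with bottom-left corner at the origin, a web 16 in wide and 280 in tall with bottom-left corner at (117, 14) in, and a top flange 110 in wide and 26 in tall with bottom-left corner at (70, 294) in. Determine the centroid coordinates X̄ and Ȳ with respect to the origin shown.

bottom flange: A = 250 × 14 = 3500.00, centroid at (125.00, 7.00).
web: A = 16 × 280 = 4480.00, centroid at (125.00, 154.00).
top flange: A = 110 × 26 = 2860.00, centroid at (125.00, 307.00).
ΣA = 10840.00 in², ΣAX̄ = 1355000.00 in³, ΣAȲ = 1592440.00 in³.
X̄ = 1355000.00/10840.00 = 125.00 in; Ȳ = 1592440.00/10840.00 = 146.90 in.

X̄ = 125.00 in, Ȳ = 146.90 in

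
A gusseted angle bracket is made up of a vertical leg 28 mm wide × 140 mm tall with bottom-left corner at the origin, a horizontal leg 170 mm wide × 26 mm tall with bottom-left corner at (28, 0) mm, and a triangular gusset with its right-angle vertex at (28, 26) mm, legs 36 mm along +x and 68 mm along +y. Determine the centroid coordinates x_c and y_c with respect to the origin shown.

vertical leg: A = 28 × 140 = 3920.00, centroid at (14.00, 70.00).
horizontal leg: A = 170 × 26 = 4420.00, centroid at (113.00, 13.00).
gusset: A = ½·36·68 = 1224.00, centroid at (40.00, 48.67).
ΣA = 9564.00 mm²
ΣAx_c = (3920.00)(14.00) + (4420.00)(113.00) + (1224.00)(40.00) = 603300.00 mm³
ΣAy_c = (3920.00)(70.00) + (4420.00)(13.00) + (1224.00)(48.67) = 391428.00 mm³
x_c = 603300.00 / 9564.00 = 63.08 mm
y_c = 391428.00 / 9564.00 = 40.93 mm

x_c = 63.08 mm, y_c = 40.93 mm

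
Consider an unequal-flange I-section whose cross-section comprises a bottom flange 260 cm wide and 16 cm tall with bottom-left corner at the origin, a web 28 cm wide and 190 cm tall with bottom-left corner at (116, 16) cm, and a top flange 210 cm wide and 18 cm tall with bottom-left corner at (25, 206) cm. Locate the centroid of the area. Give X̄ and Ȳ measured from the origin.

X̄ = 130.00 cm, Ȳ = 108.33 cm

bottom flange: A = 260 × 16 = 4160.00, centroid at (130.00, 8.00).
web: A = 28 × 190 = 5320.00, centroid at (130.00, 111.00).
top flange: A = 210 × 18 = 3780.00, centroid at (130.00, 215.00).
ΣA = 13260.00 cm²
ΣAX̄ = (4160.00)(130.00) + (5320.00)(130.00) + (3780.00)(130.00) = 1723800.00 cm³
ΣAȲ = (4160.00)(8.00) + (5320.00)(111.00) + (3780.00)(215.00) = 1436500.00 cm³
X̄ = 1723800.00 / 13260.00 = 130.00 cm
Ȳ = 1436500.00 / 13260.00 = 108.33 cm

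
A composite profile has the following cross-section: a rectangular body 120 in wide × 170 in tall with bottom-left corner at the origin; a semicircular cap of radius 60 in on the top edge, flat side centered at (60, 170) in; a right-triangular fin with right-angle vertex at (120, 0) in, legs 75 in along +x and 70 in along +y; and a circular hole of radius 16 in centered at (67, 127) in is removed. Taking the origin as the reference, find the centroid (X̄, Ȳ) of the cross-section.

Part | A | x̄ᵢ | ȳᵢ | A·x̄ᵢ | A·ȳᵢ
rectangular body | 20400.00 | 60.00 | 85.00 | 1224000.00 | 1734000.00
semicircular top | 5654.87 | 60.00 | 195.46 | 339292.01 | 1105327.35
triangular fin | 2625.00 | 145.00 | 23.33 | 380625.00 | 61250.00
hole | -804.25 | 67.00 | 127.00 | -53884.60 | -102139.46
Σ | 27875.62 |  |  | 1890032.41 | 2798437.89
X̄ = 1890032.41 / 27875.62 = 67.80 in
Ȳ = 2798437.89 / 27875.62 = 100.39 in

X̄ = 67.80 in, Ȳ = 100.39 in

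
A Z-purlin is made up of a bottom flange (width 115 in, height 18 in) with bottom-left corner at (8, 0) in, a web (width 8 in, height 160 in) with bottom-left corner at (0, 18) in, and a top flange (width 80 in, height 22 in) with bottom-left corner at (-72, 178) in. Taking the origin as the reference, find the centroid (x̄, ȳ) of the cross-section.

x̄ = 16.51 in, ȳ = 93.29 in

bottom flange: A = 115 × 18 = 2070.00, centroid at (65.50, 9.00).
web: A = 8 × 160 = 1280.00, centroid at (4.00, 98.00).
top flange: A = 80 × 22 = 1760.00, centroid at (-32.00, 189.00).
ΣA = 5110.00 in²
ΣAx̄ = (2070.00)(65.50) + (1280.00)(4.00) + (1760.00)(-32.00) = 84385.00 in³
ΣAȳ = (2070.00)(9.00) + (1280.00)(98.00) + (1760.00)(189.00) = 476710.00 in³
x̄ = 84385.00 / 5110.00 = 16.51 in
ȳ = 476710.00 / 5110.00 = 93.29 in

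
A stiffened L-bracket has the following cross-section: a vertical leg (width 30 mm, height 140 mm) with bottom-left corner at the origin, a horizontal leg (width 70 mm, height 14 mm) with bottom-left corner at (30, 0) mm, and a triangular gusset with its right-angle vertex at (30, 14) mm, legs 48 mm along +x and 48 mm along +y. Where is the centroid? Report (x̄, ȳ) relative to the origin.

x̄ = 28.38 mm, ȳ = 52.97 mm

Part | A | x̄ᵢ | ȳᵢ | A·x̄ᵢ | A·ȳᵢ
vertical leg | 4200.00 | 15.00 | 70.00 | 63000.00 | 294000.00
horizontal leg | 980.00 | 65.00 | 7.00 | 63700.00 | 6860.00
gusset | 1152.00 | 46.00 | 30.00 | 52992.00 | 34560.00
Σ | 6332.00 |  |  | 179692.00 | 335420.00
x̄ = 179692.00 / 6332.00 = 28.38 mm
ȳ = 335420.00 / 6332.00 = 52.97 mm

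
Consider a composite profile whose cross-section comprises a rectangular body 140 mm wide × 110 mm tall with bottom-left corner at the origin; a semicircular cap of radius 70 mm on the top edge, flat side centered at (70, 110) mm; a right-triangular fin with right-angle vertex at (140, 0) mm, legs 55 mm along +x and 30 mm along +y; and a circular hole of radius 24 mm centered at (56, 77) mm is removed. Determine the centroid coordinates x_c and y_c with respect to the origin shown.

rectangular body: A = 140 × 110 = 15400.00, centroid at (70.00, 55.00).
semicircular top: A = ½π·70² = 7696.90, centroid at (70.00, 139.71).
triangular fin: A = ½·55·30 = 825.00, centroid at (158.33, 10.00).
hole: A = −π·24² = -1809.56, centroid at (56.00, 77.00).
ΣA = 22112.34 mm²
ΣAx_c = (15400.00)(70.00) + (7696.90)(70.00) + (825.00)(158.33) + (-1809.56)(56.00) = 1646072.93 mm³
ΣAy_c = (15400.00)(55.00) + (7696.90)(139.71) + (825.00)(10.00) + (-1809.56)(77.00) = 1791239.97 mm³
x_c = 1646072.93 / 22112.34 = 74.44 mm
y_c = 1791239.97 / 22112.34 = 81.01 mm

x_c = 74.44 mm, y_c = 81.01 mm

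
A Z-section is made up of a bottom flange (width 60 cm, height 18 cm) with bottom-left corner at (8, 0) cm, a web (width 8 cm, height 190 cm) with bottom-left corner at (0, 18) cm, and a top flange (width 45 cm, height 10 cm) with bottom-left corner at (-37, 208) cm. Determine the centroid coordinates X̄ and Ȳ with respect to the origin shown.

X̄ = 13.31 cm, Ȳ = 90.93 cm

Part | A | x̄ᵢ | ȳᵢ | A·x̄ᵢ | A·ȳᵢ
bottom flange | 1080.00 | 38.00 | 9.00 | 41040.00 | 9720.00
web | 1520.00 | 4.00 | 113.00 | 6080.00 | 171760.00
top flange | 450.00 | -14.50 | 213.00 | -6525.00 | 95850.00
Σ | 3050.00 |  |  | 40595.00 | 277330.00
X̄ = 40595.00 / 3050.00 = 13.31 cm
Ȳ = 277330.00 / 3050.00 = 90.93 cm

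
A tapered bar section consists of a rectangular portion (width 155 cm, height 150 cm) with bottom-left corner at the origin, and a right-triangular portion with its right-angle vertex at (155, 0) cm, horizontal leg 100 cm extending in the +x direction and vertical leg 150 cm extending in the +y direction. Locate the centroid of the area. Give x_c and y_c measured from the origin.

x_c = 104.53 cm, y_c = 68.90 cm

rectangular portion: A = 155 × 150 = 23250.00, centroid at (77.50, 75.00).
triangular portion: A = ½·100·150 = 7500.00, centroid at (188.33, 50.00).
ΣA = 30750.00 cm², ΣAx_c = 3214375.00 cm³, ΣAy_c = 2118750.00 cm³.
x_c = 3214375.00/30750.00 = 104.53 cm; y_c = 2118750.00/30750.00 = 68.90 cm.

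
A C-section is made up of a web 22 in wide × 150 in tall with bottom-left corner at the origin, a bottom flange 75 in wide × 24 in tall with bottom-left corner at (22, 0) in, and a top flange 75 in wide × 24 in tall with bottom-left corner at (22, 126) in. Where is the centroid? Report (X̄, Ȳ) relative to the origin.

Part | A | x̄ᵢ | ȳᵢ | A·x̄ᵢ | A·ȳᵢ
web | 3300.00 | 11.00 | 75.00 | 36300.00 | 247500.00
bottom flange | 1800.00 | 59.50 | 12.00 | 107100.00 | 21600.00
top flange | 1800.00 | 59.50 | 138.00 | 107100.00 | 248400.00
Σ | 6900.00 |  |  | 250500.00 | 517500.00
X̄ = 250500.00 / 6900.00 = 36.30 in
Ȳ = 517500.00 / 6900.00 = 75.00 in

X̄ = 36.30 in, Ȳ = 75.00 in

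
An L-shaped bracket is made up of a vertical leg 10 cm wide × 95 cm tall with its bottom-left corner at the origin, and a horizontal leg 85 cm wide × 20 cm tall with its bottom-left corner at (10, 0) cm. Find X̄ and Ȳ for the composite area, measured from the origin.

X̄ = 35.47 cm, Ȳ = 23.44 cm

Part | A | x̄ᵢ | ȳᵢ | A·x̄ᵢ | A·ȳᵢ
vertical leg | 950.00 | 5.00 | 47.50 | 4750.00 | 45125.00
horizontal leg | 1700.00 | 52.50 | 10.00 | 89250.00 | 17000.00
Σ | 2650.00 |  |  | 94000.00 | 62125.00
X̄ = 94000.00 / 2650.00 = 35.47 cm
Ȳ = 62125.00 / 2650.00 = 23.44 cm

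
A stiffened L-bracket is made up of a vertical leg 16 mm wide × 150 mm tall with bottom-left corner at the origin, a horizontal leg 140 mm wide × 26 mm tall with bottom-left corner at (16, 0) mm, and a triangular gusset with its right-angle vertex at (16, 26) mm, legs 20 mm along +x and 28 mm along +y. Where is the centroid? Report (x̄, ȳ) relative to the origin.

vertical leg: A = 16 × 150 = 2400.00, centroid at (8.00, 75.00).
horizontal leg: A = 140 × 26 = 3640.00, centroid at (86.00, 13.00).
gusset: A = ½·20·28 = 280.00, centroid at (22.67, 35.33).
ΣA = 6320.00 mm²
ΣAx̄ = (2400.00)(8.00) + (3640.00)(86.00) + (280.00)(22.67) = 338586.67 mm³
ΣAȳ = (2400.00)(75.00) + (3640.00)(13.00) + (280.00)(35.33) = 237213.33 mm³
x̄ = 338586.67 / 6320.00 = 53.57 mm
ȳ = 237213.33 / 6320.00 = 37.53 mm

x̄ = 53.57 mm, ȳ = 37.53 mm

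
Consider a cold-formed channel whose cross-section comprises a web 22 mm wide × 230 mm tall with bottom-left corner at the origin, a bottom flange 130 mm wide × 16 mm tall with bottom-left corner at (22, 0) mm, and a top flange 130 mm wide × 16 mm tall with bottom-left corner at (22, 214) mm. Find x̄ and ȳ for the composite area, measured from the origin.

x̄ = 45.29 mm, ȳ = 115.00 mm

web: A = 22 × 230 = 5060.00, centroid at (11.00, 115.00).
bottom flange: A = 130 × 16 = 2080.00, centroid at (87.00, 8.00).
top flange: A = 130 × 16 = 2080.00, centroid at (87.00, 222.00).
ΣA = 9220.00 mm²
ΣAx̄ = (5060.00)(11.00) + (2080.00)(87.00) + (2080.00)(87.00) = 417580.00 mm³
ΣAȳ = (5060.00)(115.00) + (2080.00)(8.00) + (2080.00)(222.00) = 1060300.00 mm³
x̄ = 417580.00 / 9220.00 = 45.29 mm
ȳ = 1060300.00 / 9220.00 = 115.00 mm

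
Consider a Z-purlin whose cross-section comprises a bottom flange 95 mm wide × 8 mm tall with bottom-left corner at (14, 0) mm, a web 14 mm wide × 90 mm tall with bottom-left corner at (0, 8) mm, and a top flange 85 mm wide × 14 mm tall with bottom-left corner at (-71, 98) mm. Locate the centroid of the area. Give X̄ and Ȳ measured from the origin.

bottom flange: A = 95 × 8 = 760.00, centroid at (61.50, 4.00).
web: A = 14 × 90 = 1260.00, centroid at (7.00, 53.00).
top flange: A = 85 × 14 = 1190.00, centroid at (-28.50, 105.00).
ΣA = 3210.00 mm²
ΣAX̄ = (760.00)(61.50) + (1260.00)(7.00) + (1190.00)(-28.50) = 21645.00 mm³
ΣAȲ = (760.00)(4.00) + (1260.00)(53.00) + (1190.00)(105.00) = 194770.00 mm³
X̄ = 21645.00 / 3210.00 = 6.74 mm
Ȳ = 194770.00 / 3210.00 = 60.68 mm

X̄ = 6.74 mm, Ȳ = 60.68 mm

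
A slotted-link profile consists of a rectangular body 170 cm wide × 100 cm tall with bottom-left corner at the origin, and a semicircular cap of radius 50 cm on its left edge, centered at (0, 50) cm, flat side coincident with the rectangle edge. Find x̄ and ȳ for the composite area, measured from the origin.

x̄ = 65.07 cm, ȳ = 50.00 cm

rectangular body: A = 170 × 100 = 17000.00, centroid at (85.00, 50.00).
semicircular end: A = ½π·50² = 3926.99, centroid at (-21.22, 50.00).
ΣA = 20926.99 cm², ΣAx̄ = 1361666.67 cm³, ΣAȳ = 1046349.54 cm³.
x̄ = 1361666.67/20926.99 = 65.07 cm; ȳ = 1046349.54/20926.99 = 50.00 cm.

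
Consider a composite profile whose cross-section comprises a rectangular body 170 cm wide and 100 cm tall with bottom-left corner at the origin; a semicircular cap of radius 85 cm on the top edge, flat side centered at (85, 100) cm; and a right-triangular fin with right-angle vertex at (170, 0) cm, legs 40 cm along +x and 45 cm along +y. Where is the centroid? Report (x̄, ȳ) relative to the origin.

rectangular body: A = 170 × 100 = 17000.00, centroid at (85.00, 50.00).
semicircular top: A = ½π·85² = 11349.00, centroid at (85.00, 136.08).
triangular fin: A = ½·40·45 = 900.00, centroid at (183.33, 15.00).
ΣA = 29249.00 cm², ΣAx̄ = 2574665.29 cm³, ΣAȳ = 2407817.01 cm³.
x̄ = 2574665.29/29249.00 = 88.03 cm; ȳ = 2407817.01/29249.00 = 82.32 cm.

x̄ = 88.03 cm, ȳ = 82.32 cm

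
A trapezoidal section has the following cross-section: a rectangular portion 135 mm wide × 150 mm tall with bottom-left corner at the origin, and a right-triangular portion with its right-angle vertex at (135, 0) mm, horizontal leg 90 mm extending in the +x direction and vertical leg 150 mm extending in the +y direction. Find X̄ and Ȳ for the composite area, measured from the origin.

X̄ = 91.88 mm, Ȳ = 68.75 mm

Part | A | x̄ᵢ | ȳᵢ | A·x̄ᵢ | A·ȳᵢ
rectangular portion | 20250.00 | 67.50 | 75.00 | 1366875.00 | 1518750.00
triangular portion | 6750.00 | 165.00 | 50.00 | 1113750.00 | 337500.00
Σ | 27000.00 |  |  | 2480625.00 | 1856250.00
X̄ = 2480625.00 / 27000.00 = 91.88 mm
Ȳ = 1856250.00 / 27000.00 = 68.75 mm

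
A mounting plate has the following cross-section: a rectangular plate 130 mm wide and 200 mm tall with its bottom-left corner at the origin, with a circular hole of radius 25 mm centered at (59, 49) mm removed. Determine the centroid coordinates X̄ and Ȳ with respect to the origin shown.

X̄ = 65.49 mm, Ȳ = 104.17 mm

plate: A = 130 × 200 = 26000.00, centroid at (65.00, 100.00).
hole: A = −π·25² = -1963.50, centroid at (59.00, 49.00).
ΣA = 24036.50 mm²
ΣAX̄ = (26000.00)(65.00) + (-1963.50)(59.00) = 1574153.77 mm³
ΣAȲ = (26000.00)(100.00) + (-1963.50)(49.00) = 2503788.72 mm³
X̄ = 1574153.77 / 24036.50 = 65.49 mm
Ȳ = 2503788.72 / 24036.50 = 104.17 mm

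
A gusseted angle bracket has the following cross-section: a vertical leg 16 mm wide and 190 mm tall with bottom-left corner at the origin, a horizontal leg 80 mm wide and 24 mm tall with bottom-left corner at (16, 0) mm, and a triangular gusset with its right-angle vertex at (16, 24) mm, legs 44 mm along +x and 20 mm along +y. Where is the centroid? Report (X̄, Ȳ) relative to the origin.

X̄ = 26.91 mm, Ȳ = 60.25 mm

vertical leg: A = 16 × 190 = 3040.00, centroid at (8.00, 95.00).
horizontal leg: A = 80 × 24 = 1920.00, centroid at (56.00, 12.00).
gusset: A = ½·44·20 = 440.00, centroid at (30.67, 30.67).
ΣA = 5400.00 mm²
ΣAX̄ = (3040.00)(8.00) + (1920.00)(56.00) + (440.00)(30.67) = 145333.33 mm³
ΣAȲ = (3040.00)(95.00) + (1920.00)(12.00) + (440.00)(30.67) = 325333.33 mm³
X̄ = 145333.33 / 5400.00 = 26.91 mm
Ȳ = 325333.33 / 5400.00 = 60.25 mm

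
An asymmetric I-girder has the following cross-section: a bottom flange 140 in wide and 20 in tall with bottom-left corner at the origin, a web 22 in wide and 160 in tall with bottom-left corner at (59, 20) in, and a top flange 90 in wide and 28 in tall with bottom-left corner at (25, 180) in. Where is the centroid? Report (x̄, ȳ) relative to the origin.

Part | A | x̄ᵢ | ȳᵢ | A·x̄ᵢ | A·ȳᵢ
bottom flange | 2800.00 | 70.00 | 10.00 | 196000.00 | 28000.00
web | 3520.00 | 70.00 | 100.00 | 246400.00 | 352000.00
top flange | 2520.00 | 70.00 | 194.00 | 176400.00 | 488880.00
Σ | 8840.00 |  |  | 618800.00 | 868880.00
x̄ = 618800.00 / 8840.00 = 70.00 in
ȳ = 868880.00 / 8840.00 = 98.29 in

x̄ = 70.00 in, ȳ = 98.29 in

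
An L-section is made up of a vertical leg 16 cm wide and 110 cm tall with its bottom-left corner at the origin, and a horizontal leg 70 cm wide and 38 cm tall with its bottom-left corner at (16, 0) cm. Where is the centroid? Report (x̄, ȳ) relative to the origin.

x̄ = 33.88 cm, ȳ = 33.33 cm

Part | A | x̄ᵢ | ȳᵢ | A·x̄ᵢ | A·ȳᵢ
vertical leg | 1760.00 | 8.00 | 55.00 | 14080.00 | 96800.00
horizontal leg | 2660.00 | 51.00 | 19.00 | 135660.00 | 50540.00
Σ | 4420.00 |  |  | 149740.00 | 147340.00
x̄ = 149740.00 / 4420.00 = 33.88 cm
ȳ = 147340.00 / 4420.00 = 33.33 cm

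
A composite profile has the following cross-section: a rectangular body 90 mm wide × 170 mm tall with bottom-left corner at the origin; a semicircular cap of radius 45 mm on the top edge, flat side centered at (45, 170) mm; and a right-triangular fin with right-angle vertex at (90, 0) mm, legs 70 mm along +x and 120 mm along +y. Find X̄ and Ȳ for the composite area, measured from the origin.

Part | A | x̄ᵢ | ȳᵢ | A·x̄ᵢ | A·ȳᵢ
rectangular body | 15300.00 | 45.00 | 85.00 | 688500.00 | 1300500.00
semicircular top | 3180.86 | 45.00 | 189.10 | 143138.82 | 601496.64
triangular fin | 4200.00 | 113.33 | 40.00 | 476000.00 | 168000.00
Σ | 22680.86 |  |  | 1307638.82 | 2069996.64
X̄ = 1307638.82 / 22680.86 = 57.65 mm
Ȳ = 2069996.64 / 22680.86 = 91.27 mm

X̄ = 57.65 mm, Ȳ = 91.27 mm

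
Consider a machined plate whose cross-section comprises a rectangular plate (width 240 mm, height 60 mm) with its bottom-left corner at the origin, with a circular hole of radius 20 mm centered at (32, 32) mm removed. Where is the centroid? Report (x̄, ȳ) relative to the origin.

Part | A | x̄ᵢ | ȳᵢ | A·x̄ᵢ | A·ȳᵢ
plate | 14400.00 | 120.00 | 30.00 | 1728000.00 | 432000.00
hole | -1256.64 | 32.00 | 32.00 | -40212.39 | -40212.39
Σ | 13143.36 |  |  | 1687787.61 | 391787.61
x̄ = 1687787.61 / 13143.36 = 128.41 mm
ȳ = 391787.61 / 13143.36 = 29.81 mm

x̄ = 128.41 mm, ȳ = 29.81 mm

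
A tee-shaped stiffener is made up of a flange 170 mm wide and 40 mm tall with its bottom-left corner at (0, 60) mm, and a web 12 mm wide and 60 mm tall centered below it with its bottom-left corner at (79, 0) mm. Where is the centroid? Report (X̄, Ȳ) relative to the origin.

Part | A | x̄ᵢ | ȳᵢ | A·x̄ᵢ | A·ȳᵢ
web | 720.00 | 85.00 | 30.00 | 61200.00 | 21600.00
flange | 6800.00 | 85.00 | 80.00 | 578000.00 | 544000.00
Σ | 7520.00 |  |  | 639200.00 | 565600.00
X̄ = 639200.00 / 7520.00 = 85.00 mm
Ȳ = 565600.00 / 7520.00 = 75.21 mm

X̄ = 85.00 mm, Ȳ = 75.21 mm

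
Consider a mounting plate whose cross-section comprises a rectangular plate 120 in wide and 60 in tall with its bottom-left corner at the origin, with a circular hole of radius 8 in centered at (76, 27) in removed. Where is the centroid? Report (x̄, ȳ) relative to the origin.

plate: A = 120 × 60 = 7200.00, centroid at (60.00, 30.00).
hole: A = −π·8² = -201.06, centroid at (76.00, 27.00).
ΣA = 6998.94 in²
ΣAx̄ = (7200.00)(60.00) + (-201.06)(76.00) = 416719.29 in³
ΣAȳ = (7200.00)(30.00) + (-201.06)(27.00) = 210571.33 in³
x̄ = 416719.29 / 6998.94 = 59.54 in
ȳ = 210571.33 / 6998.94 = 30.09 in

x̄ = 59.54 in, ȳ = 30.09 in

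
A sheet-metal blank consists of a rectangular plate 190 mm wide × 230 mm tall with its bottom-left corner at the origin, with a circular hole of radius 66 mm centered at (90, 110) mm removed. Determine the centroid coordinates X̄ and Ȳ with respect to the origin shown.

Part | A | x̄ᵢ | ȳᵢ | A·x̄ᵢ | A·ȳᵢ
plate | 43700.00 | 95.00 | 115.00 | 4151500.00 | 5025500.00
hole | -13684.78 | 90.00 | 110.00 | -1231629.98 | -1505325.54
Σ | 30015.22 |  |  | 2919870.02 | 3520174.46
X̄ = 2919870.02 / 30015.22 = 97.28 mm
Ȳ = 3520174.46 / 30015.22 = 117.28 mm

X̄ = 97.28 mm, Ȳ = 117.28 mm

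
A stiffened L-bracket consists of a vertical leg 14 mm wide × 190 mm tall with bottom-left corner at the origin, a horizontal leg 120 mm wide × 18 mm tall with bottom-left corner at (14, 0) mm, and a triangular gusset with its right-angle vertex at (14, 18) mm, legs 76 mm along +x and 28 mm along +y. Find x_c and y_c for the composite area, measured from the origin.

Part | A | x̄ᵢ | ȳᵢ | A·x̄ᵢ | A·ȳᵢ
vertical leg | 2660.00 | 7.00 | 95.00 | 18620.00 | 252700.00
horizontal leg | 2160.00 | 74.00 | 9.00 | 159840.00 | 19440.00
gusset | 1064.00 | 39.33 | 27.33 | 41850.67 | 29082.67
Σ | 5884.00 |  |  | 220310.67 | 301222.67
x_c = 220310.67 / 5884.00 = 37.44 mm
y_c = 301222.67 / 5884.00 = 51.19 mm

x_c = 37.44 mm, y_c = 51.19 mm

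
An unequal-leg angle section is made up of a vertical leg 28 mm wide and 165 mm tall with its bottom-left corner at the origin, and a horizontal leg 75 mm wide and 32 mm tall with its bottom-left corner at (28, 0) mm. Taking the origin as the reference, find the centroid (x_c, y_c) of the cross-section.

vertical leg: A = 28 × 165 = 4620.00, centroid at (14.00, 82.50).
horizontal leg: A = 75 × 32 = 2400.00, centroid at (65.50, 16.00).
ΣA = 7020.00 mm², ΣAx_c = 221880.00 mm³, ΣAy_c = 419550.00 mm³.
x_c = 221880.00/7020.00 = 31.61 mm; y_c = 419550.00/7020.00 = 59.76 mm.

x_c = 31.61 mm, y_c = 59.76 mm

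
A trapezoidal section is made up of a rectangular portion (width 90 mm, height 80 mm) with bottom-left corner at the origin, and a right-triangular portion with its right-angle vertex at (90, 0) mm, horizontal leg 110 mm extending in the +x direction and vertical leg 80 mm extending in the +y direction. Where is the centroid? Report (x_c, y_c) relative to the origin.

x_c = 75.98 mm, y_c = 34.94 mm

rectangular portion: A = 90 × 80 = 7200.00, centroid at (45.00, 40.00).
triangular portion: A = ½·110·80 = 4400.00, centroid at (126.67, 26.67).
ΣA = 11600.00 mm²
ΣAx_c = (7200.00)(45.00) + (4400.00)(126.67) = 881333.33 mm³
ΣAy_c = (7200.00)(40.00) + (4400.00)(26.67) = 405333.33 mm³
x_c = 881333.33 / 11600.00 = 75.98 mm
y_c = 405333.33 / 11600.00 = 34.94 mm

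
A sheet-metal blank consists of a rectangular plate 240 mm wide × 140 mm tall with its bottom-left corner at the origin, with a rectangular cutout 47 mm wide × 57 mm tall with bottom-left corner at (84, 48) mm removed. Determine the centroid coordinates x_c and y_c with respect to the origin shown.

plate: A = 240 × 140 = 33600.00, centroid at (120.00, 70.00).
hole: A = −(47 × 57) = -2679.00, centroid at (107.50, 76.50).
ΣA = 30921.00 mm², ΣAx_c = 3744007.50 mm³, ΣAy_c = 2147056.50 mm³.
x_c = 3744007.50/30921.00 = 121.08 mm; y_c = 2147056.50/30921.00 = 69.44 mm.

x_c = 121.08 mm, y_c = 69.44 mm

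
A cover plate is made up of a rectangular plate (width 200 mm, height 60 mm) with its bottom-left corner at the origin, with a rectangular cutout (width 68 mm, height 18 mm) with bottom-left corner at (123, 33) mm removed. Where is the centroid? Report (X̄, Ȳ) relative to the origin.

X̄ = 93.53 mm, Ȳ = 28.64 mm

plate: A = 200 × 60 = 12000.00, centroid at (100.00, 30.00).
hole: A = −(68 × 18) = -1224.00, centroid at (157.00, 42.00).
ΣA = 10776.00 mm², ΣAX̄ = 1007832.00 mm³, ΣAȲ = 308592.00 mm³.
X̄ = 1007832.00/10776.00 = 93.53 mm; Ȳ = 308592.00/10776.00 = 28.64 mm.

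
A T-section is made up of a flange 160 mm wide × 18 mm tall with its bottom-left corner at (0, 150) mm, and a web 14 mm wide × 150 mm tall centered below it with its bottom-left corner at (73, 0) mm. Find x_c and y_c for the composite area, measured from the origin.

Part | A | x̄ᵢ | ȳᵢ | A·x̄ᵢ | A·ȳᵢ
web | 2100.00 | 80.00 | 75.00 | 168000.00 | 157500.00
flange | 2880.00 | 80.00 | 159.00 | 230400.00 | 457920.00
Σ | 4980.00 |  |  | 398400.00 | 615420.00
x_c = 398400.00 / 4980.00 = 80.00 mm
y_c = 615420.00 / 4980.00 = 123.58 mm

x_c = 80.00 mm, y_c = 123.58 mm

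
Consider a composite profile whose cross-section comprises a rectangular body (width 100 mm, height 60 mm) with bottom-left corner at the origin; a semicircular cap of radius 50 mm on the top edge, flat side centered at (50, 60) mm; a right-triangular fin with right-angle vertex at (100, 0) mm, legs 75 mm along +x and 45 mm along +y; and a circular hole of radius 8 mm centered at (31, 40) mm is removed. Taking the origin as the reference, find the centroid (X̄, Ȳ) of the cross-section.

X̄ = 61.42 mm, Ȳ = 45.23 mm

rectangular body: A = 100 × 60 = 6000.00, centroid at (50.00, 30.00).
semicircular top: A = ½π·50² = 3926.99, centroid at (50.00, 81.22).
triangular fin: A = ½·75·45 = 1687.50, centroid at (125.00, 15.00).
hole: A = −π·8² = -201.06, centroid at (31.00, 40.00).
ΣA = 11413.43 mm²
ΣAX̄ = (6000.00)(50.00) + (3926.99)(50.00) + (1687.50)(125.00) + (-201.06)(31.00) = 701054.12 mm³
ΣAȲ = (6000.00)(30.00) + (3926.99)(81.22) + (1687.50)(15.00) + (-201.06)(40.00) = 516222.81 mm³
X̄ = 701054.12 / 11413.43 = 61.42 mm
Ȳ = 516222.81 / 11413.43 = 45.23 mm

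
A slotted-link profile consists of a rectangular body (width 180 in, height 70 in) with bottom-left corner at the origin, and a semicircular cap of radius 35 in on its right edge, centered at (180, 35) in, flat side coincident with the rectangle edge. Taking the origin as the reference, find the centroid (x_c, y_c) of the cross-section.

x_c = 103.89 in, y_c = 35.00 in

rectangular body: A = 180 × 70 = 12600.00, centroid at (90.00, 35.00).
semicircular end: A = ½π·35² = 1924.23, centroid at (194.85, 35.00).
ΣA = 14524.23 in²
ΣAx_c = (12600.00)(90.00) + (1924.23)(194.85) = 1508943.92 in³
ΣAy_c = (12600.00)(35.00) + (1924.23)(35.00) = 508347.89 in³
x_c = 1508943.92 / 14524.23 = 103.89 in
y_c = 508347.89 / 14524.23 = 35.00 in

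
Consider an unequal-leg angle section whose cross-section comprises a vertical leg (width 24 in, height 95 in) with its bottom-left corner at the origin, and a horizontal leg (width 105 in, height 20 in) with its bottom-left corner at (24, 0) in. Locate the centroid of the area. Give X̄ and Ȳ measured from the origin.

X̄ = 42.92 in, Ȳ = 29.52 in

vertical leg: A = 24 × 95 = 2280.00, centroid at (12.00, 47.50).
horizontal leg: A = 105 × 20 = 2100.00, centroid at (76.50, 10.00).
ΣA = 4380.00 in²
ΣAX̄ = (2280.00)(12.00) + (2100.00)(76.50) = 188010.00 in³
ΣAȲ = (2280.00)(47.50) + (2100.00)(10.00) = 129300.00 in³
X̄ = 188010.00 / 4380.00 = 42.92 in
Ȳ = 129300.00 / 4380.00 = 29.52 in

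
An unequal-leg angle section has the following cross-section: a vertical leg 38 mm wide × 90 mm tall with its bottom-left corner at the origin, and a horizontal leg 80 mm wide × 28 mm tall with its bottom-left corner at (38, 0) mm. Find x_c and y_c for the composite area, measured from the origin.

x_c = 42.35 mm, y_c = 32.73 mm

vertical leg: A = 38 × 90 = 3420.00, centroid at (19.00, 45.00).
horizontal leg: A = 80 × 28 = 2240.00, centroid at (78.00, 14.00).
ΣA = 5660.00 mm²
ΣAx_c = (3420.00)(19.00) + (2240.00)(78.00) = 239700.00 mm³
ΣAy_c = (3420.00)(45.00) + (2240.00)(14.00) = 185260.00 mm³
x_c = 239700.00 / 5660.00 = 42.35 mm
y_c = 185260.00 / 5660.00 = 32.73 mm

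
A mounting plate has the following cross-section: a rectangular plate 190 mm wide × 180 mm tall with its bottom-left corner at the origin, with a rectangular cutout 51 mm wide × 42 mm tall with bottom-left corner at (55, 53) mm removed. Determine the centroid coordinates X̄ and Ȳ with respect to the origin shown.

Part | A | x̄ᵢ | ȳᵢ | A·x̄ᵢ | A·ȳᵢ
plate | 34200.00 | 95.00 | 90.00 | 3249000.00 | 3078000.00
hole | -2142.00 | 80.50 | 74.00 | -172431.00 | -158508.00
Σ | 32058.00 |  |  | 3076569.00 | 2919492.00
X̄ = 3076569.00 / 32058.00 = 95.97 mm
Ȳ = 2919492.00 / 32058.00 = 91.07 mm

X̄ = 95.97 mm, Ȳ = 91.07 mm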